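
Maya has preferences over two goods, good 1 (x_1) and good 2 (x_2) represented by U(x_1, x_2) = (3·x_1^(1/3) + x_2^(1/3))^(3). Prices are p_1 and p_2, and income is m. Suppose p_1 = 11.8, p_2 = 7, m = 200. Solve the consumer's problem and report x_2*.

x_2* = 5.7119

From the CES first-order condition, 3·(x_2/x_1)^(2/3) = p_1/p_2.
Solve for the ratio: x_2/x_1 = [(1/3)·p_1/p_2]^(1.5).
With the ratio pinned down, the budget gives x_1* = m/(p_1 + p_2·(x_2/x_1)) and x_2* = (x_2/x_1)·x_1*.
Numerically x_2/x_1 = 0.421206, so x_1* = 200/(11.8 + 7·0.421206) = 13.5608 and x_2* = 0.421206·13.5608 = 5.7119.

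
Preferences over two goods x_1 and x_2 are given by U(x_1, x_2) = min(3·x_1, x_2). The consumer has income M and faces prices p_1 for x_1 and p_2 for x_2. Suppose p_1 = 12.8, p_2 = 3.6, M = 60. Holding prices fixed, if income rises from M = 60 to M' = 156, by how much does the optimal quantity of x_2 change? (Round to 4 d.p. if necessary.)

Leontief preferences: the optimum is at the kink where x_1/1 = x_2/3, i.e. x_2 = 3·x_1.
Budget: p_1·x_1 + p_2·3·x_1 = M, so (p_1 + 3·p_2)·x_1 = M.
Demand: x_1*(p_1,p_2,M) = M/(p_1 + 3·p_2), x_2* = 3·M/(p_1 + 3·p_2).
Here 12.8 + 3·3.6 = 23.6, giving x_2* = 7.6271.
At M' = 156: x_2* = 19.8305. Change: 19.8305 − 7.6271 = 12.2034.

Δx_2* = 12.2034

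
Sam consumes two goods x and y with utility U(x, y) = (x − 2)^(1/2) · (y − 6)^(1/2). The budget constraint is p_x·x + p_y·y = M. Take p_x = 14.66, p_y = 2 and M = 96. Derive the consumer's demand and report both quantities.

Substituting into the budget: x* = 2 + 0.5·(M − 2·p_x − 6·p_y)/p_x, and y* = 6 + 0.5·(…)/p_y.
Discretionary income = 96 − 2·14.66 − 6·2 = 54.68; x* = 2 + 0.5·54.68/14.66 = 3.8649; y* = 6 + 0.5·54.68/2 = 19.67.

x* = 3.8649, y* = 19.67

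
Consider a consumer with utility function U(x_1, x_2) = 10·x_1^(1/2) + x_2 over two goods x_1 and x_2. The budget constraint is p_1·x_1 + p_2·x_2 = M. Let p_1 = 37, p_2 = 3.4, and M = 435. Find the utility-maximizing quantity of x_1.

x_1* = 0.2111

Solve: √x_1 = 5·p_2/p_1, so x_1*(p_1,p_2) = (5·p_2/p_1)², and x_2* = (M − p_1·x_1*)/p_2.
Plugging in: x_1* = (5·3.4/37)² = 0.2111.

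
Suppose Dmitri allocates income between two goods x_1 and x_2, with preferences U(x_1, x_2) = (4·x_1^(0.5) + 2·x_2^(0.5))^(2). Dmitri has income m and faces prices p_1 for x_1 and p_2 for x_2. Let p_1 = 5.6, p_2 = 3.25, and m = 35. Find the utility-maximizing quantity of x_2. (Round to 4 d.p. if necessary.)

Numerically x_2/x_1 = 0.742249, so x_1* = 35/(5.6 + 3.25·0.742249) = 4.3683 and x_2* = 0.742249·4.3683 = 3.2423.

x_2* = 3.2423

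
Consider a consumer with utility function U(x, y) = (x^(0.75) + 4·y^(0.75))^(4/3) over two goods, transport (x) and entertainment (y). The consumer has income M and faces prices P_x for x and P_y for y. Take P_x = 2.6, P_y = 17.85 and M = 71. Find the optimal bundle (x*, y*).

x* = 15.2461, y* = 1.7569

MRS = MU_x/MU_y = (1/4)·(y/x)^(0.25). Set equal to P_x/P_y.
Hence y/x = (4·P_x/P_y)^(1/(0.25)), i.e. raised to the 4 power.
With the ratio pinned down, the budget gives x* = M/(P_x + P_y·(y/x)) and y* = (y/x)·x*.
Numerically y/x = 0.115234, so x* = 71/(2.6 + 17.85·0.115234) = 15.2461 and y* = 0.115234·15.2461 = 1.7569.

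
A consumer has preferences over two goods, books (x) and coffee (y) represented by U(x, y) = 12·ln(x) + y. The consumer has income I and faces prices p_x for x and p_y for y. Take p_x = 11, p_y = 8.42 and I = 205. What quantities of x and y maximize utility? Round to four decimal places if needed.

x* = 9.1855, y* = 12.3468

Set MRS = p_x/p_y: (12/x)/1 = p_x/p_y.
So x*(p_x,p_y) = 12·p_y/p_x, independent of income; and y* = (I − 12·p_y)/p_y.
At the given prices: x* = 12·8.42/11 = 9.1855, and y* = 12.3468.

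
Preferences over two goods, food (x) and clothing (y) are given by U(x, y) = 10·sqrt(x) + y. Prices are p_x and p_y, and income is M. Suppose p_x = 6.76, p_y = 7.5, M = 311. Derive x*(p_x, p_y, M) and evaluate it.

x* = 30.773

Plugging in: x* = (5·7.5/6.76)² = 30.773.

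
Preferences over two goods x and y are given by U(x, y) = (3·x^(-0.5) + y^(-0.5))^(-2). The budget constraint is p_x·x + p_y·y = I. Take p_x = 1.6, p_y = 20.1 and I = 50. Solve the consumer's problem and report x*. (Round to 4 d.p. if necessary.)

MRS = MU_x/MU_y = 3·(y/x)^(1.5). Set equal to p_x/p_y.
Solve for the ratio: y/x = [(1/3)·p_x/p_y]^(2/3).
Substitute y = (y/x)·x into the budget: x* = I/(p_x + p_y·(y/x)).
Numerically y/x = 0.088961, so x* = 50/(1.6 + 20.1·0.088961) = 14.7574.

x* = 14.7574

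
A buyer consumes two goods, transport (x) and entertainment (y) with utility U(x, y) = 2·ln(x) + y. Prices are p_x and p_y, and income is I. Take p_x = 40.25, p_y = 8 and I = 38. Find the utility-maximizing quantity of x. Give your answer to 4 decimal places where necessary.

MU_x = 2/x, MU_y = 1. Tangency: 2/x = p_x/p_y.
So x*(p_x,p_y) = 2·p_y/p_x, independent of income; and y* = (I − 2·p_y)/p_y.
At the given prices: x* = 2·8/40.25 = 0.3975.

x* = 0.3975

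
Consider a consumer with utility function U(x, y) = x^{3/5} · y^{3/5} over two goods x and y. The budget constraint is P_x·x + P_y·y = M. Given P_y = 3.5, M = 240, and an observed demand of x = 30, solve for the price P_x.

Tangency: MRS = y/x = P_x/P_y.
So 0.6·P_y·y = 0.6·P_x·x; combined with the budget, a share 0.5 of income goes to x.
Demand: x*(P_x,P_y,M) = 0.5·M/P_x and y* = 0.5·M/P_y.
Set x* = 30 in the demand function and solve for P_x: P_x = 4.

P_x = 4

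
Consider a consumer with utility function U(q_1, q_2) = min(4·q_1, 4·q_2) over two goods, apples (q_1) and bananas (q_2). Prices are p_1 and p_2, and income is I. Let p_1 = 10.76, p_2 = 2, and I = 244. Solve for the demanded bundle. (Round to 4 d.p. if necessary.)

q_1* = 19.1223, q_2* = 19.1223

Demand: q_1*(p_1,p_2,I) = 4·I/(4·p_1 + 4·p_2), q_2* = 4·I/(4·p_1 + 4·p_2).
Here 4·10.76 + 4·2 = 51.04, giving q_1* = 19.1223 and q_2* = 19.1223.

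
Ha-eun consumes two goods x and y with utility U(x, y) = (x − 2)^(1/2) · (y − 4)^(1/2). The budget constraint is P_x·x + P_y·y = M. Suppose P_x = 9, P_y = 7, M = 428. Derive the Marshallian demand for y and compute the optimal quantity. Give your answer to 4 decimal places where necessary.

This is Cobb-Douglas in (x−2, y−4): tangency gives 0.5·P_y·(y−4) = 0.5·P_x·(x−2).
Substituting into the budget: x* = 2 + 0.5·(M − 2·P_x − 4·P_y)/P_x, and y* = 4 + 0.5·(…)/P_y.
Discretionary income = 428 − 2·9 − 4·7 = 382; y* = 4 + 0.5·382/7 = 31.2857.

y* = 31.2857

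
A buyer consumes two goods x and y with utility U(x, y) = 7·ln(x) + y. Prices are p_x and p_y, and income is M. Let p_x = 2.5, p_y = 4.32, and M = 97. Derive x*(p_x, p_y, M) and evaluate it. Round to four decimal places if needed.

At the given prices: x* = 7·4.32/2.5 = 12.096.

x* = 12.096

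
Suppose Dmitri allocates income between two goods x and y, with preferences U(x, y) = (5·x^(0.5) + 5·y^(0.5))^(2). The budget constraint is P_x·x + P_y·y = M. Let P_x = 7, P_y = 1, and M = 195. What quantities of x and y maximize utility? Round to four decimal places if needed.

x* = 3.4821, y* = 170.625

MU_x ∝ 5·x^(-0.5), MU_y ∝ 5·y^(-0.5), so MRS = (y/x)^(0.5) = P_x/P_y.
Hence y/x = (P_x/P_y)^(1/(0.5)), i.e. raised to the 2 power.
Substitute y = (y/x)·x into the budget: x* = M/(P_x + P_y·(y/x)).
Numerically y/x = 49, so x* = 195/(7 + 1·49) = 3.4821 and y* = 49·3.4821 = 170.625.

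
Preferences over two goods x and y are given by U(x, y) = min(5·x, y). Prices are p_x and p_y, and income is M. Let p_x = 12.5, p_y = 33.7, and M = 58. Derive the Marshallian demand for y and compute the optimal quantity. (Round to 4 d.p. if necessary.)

Demand: x*(p_x,p_y,M) = M/(p_x + 5·p_y), y* = 5·M/(p_x + 5·p_y).
Here 12.5 + 5·33.7 = 181, giving y* = 1.6022.

y* = 1.6022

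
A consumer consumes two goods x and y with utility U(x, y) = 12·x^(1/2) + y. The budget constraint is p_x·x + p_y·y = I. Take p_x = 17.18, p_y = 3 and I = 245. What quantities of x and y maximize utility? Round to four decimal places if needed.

MU_x = 6/√x, MU_y = 1. Tangency: 6/√x = p_x/p_y.
Thus x* = (6·p_y/p_x)² — independent of I — with the rest of income spent on y.
Plugging in: x* = (6·3/17.18)² = 1.0977, y* = 75.3803.

x* = 1.0977, y* = 75.3803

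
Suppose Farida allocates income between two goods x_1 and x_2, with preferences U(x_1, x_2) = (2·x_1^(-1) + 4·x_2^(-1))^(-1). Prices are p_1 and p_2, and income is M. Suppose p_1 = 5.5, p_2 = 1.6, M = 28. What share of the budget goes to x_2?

From the CES first-order condition, (1/2)·(x_2/x_1)^(2) = p_1/p_2.
Solve for the ratio: x_2/x_1 = [2·p_1/p_2]^(0.5).
Substitute x_2 = (x_2/x_1)·x_1 into the budget: x_1* = M/(p_1 + p_2·(x_2/x_1)).
Numerically x_2/x_1 = 2.622022, so x_1* = 28/(5.5 + 1.6·2.622022) = 2.888 and x_2* = 2.622022·2.888 = 7.5724.
Expenditure on x_2: 1.6·7.5724 = 12.1159; share = 0.4327.

share on x_2 = 0.4327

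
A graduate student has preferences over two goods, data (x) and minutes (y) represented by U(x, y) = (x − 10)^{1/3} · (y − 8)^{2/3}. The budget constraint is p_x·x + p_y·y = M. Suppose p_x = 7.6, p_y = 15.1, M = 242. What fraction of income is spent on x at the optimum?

MRS = (1/2)·(y−8)/(x−10). Tangency with p_x/p_y gives y−8 = 2·(p_x/p_y)·(x−10).
Substituting into the budget: x* = 10 + 1/3·(M − 10·p_x − 8·p_y)/p_x, and y* = 8 + 2/3·(…)/p_y.
Discretionary income = 242 − 10·7.6 − 8·15.1 = 45.2; x* = 10 + 1/3·45.2/7.6 = 11.9825; y* = 8 + 2/3·45.2/15.1 = 9.9956.
Expenditure on x: 7.6·11.9825 = 91.0667; share = 0.3763.

share on x = 0.3763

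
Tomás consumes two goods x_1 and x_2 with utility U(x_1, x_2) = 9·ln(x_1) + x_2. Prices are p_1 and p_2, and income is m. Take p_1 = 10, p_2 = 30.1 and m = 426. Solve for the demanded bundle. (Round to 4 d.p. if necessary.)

x_1* = 27.09, x_2* = 5.1528

Set MRS = p_1/p_2: (9/x_1)/1 = p_1/p_2.
So x_1*(p_1,p_2) = 9·p_2/p_1, independent of income; and x_2* = (m − 9·p_2)/p_2.
At the given prices: x_1* = 9·30.1/10 = 27.09, and x_2* = 5.1528.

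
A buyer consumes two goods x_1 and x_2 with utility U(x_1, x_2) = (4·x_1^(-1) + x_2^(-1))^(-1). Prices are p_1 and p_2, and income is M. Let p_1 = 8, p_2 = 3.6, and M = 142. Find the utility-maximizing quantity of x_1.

x_1* = 13.2918

MRS = MU_x_1/MU_x_2 = 4·(x_2/x_1)^(2). Set equal to p_1/p_2.
Solve for the ratio: x_2/x_1 = [(1/4)·p_1/p_2]^(0.5).
With the ratio pinned down, the budget gives x_1* = M/(p_1 + p_2·(x_2/x_1)) and x_2* = (x_2/x_1)·x_1*.
Numerically x_2/x_1 = 0.745356, so x_1* = 142/(8 + 3.6·0.745356) = 13.2918.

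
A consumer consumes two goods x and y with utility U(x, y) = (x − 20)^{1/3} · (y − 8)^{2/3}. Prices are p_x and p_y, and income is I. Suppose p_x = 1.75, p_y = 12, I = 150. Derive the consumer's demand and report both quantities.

x* = 23.619, y* = 9.0556

This is Cobb-Douglas in (x−20, y−8): tangency gives 1/3·p_y·(y−8) = 2/3·p_x·(x−20).
Substituting into the budget: x* = 20 + 1/3·(I − 20·p_x − 8·p_y)/p_x, and y* = 8 + 2/3·(…)/p_y.
Discretionary income = 150 − 20·1.75 − 8·12 = 19; x* = 20 + 1/3·19/1.75 = 23.619; y* = 8 + 2/3·19/12 = 9.0556.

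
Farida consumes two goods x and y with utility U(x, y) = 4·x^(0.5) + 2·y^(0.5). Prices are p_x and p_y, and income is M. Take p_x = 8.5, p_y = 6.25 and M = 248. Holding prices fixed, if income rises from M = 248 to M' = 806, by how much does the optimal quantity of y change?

Δy* = 22.6531

MRS = MU_x/MU_y = 2·(y/x)^(0.5). Set equal to p_x/p_y.
Hence y/x = ((1/2)·p_x/p_y)^(1/(0.5)), i.e. raised to the 2 power.
Substitute y = (y/x)·x into the budget: x* = M/(p_x + p_y·(y/x)).
Numerically y/x = 0.4624, so x* = 248/(8.5 + 6.25·0.4624) = 21.7735 and y* = 0.4624·21.7735 = 10.0681.
At M' = 806: y* = 32.7212. Change: 32.7212 − 10.0681 = 22.6531.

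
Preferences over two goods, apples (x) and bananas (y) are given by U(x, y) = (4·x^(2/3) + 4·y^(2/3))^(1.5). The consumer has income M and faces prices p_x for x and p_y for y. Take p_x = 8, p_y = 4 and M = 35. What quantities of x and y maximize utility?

x* = 0.875, y* = 7

From the CES first-order condition, (y/x)^(1/3) = p_x/p_y.
Hence y/x = (p_x/p_y)^(1/(1/3)), i.e. raised to the 3 power.
With the ratio pinned down, the budget gives x* = M/(p_x + p_y·(y/x)) and y* = (y/x)·x*.
Numerically y/x = 8, so x* = 35/(8 + 4·8) = 0.875 and y* = 8·0.875 = 7.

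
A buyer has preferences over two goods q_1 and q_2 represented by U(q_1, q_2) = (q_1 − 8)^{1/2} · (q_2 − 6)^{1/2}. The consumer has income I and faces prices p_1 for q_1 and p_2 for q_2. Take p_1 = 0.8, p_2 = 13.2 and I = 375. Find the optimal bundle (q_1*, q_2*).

q_1* = 188.875, q_2* = 16.9621

After buying the subsistence bundle (8, 6), a share 0.5 of the remaining income goes to q_1: q_1* = 8 + 0.5·(I − 8p_1 − 6p_2)/p_1.
Discretionary income = 375 − 8·0.8 − 6·13.2 = 289.4; q_1* = 8 + 0.5·289.4/0.8 = 188.875; q_2* = 6 + 0.5·289.4/13.2 = 16.9621.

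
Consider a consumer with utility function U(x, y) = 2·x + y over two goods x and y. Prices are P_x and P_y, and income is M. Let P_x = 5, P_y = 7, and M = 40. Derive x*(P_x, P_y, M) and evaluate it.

x* = 8

Perfect substitutes: compare marginal utility per dollar. 2/P_x vs 1/P_y → 0.4 vs 0.1429.
x gives more utility per dollar, so spend all income on x: x* = M/P_x, y* = 0.
Numerically: x* = 8, y* = 0.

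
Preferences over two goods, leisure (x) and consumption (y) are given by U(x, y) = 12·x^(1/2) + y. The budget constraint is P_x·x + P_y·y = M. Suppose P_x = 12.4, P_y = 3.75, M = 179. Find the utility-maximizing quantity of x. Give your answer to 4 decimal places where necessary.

Set MRS = P_x/P_y: 6·x^(−1/2) = P_x/P_y.
Thus x* = (6·P_y/P_x)² — independent of M — with the rest of income spent on y.
Plugging in: x* = (6·3.75/12.4)² = 3.2925.

x* = 3.2925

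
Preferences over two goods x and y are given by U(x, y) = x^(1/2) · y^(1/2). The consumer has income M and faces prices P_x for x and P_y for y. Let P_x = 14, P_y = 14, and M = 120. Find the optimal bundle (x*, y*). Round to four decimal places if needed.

Demand: x*(P_x,P_y,M) = 0.5·M/P_x and y* = 0.5·M/P_y.
At P_x=14, P_y=14, M=120: x* = 0.5·120/14 = 4.2857, y* = 4.2857.

x* = 4.2857, y* = 4.2857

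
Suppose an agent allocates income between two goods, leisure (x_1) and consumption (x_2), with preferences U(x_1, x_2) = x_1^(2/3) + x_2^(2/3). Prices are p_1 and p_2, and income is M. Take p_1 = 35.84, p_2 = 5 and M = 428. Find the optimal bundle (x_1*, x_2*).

MU_x_1 ∝ x_1^(-1/3), MU_x_2 ∝ x_2^(-1/3), so MRS = (x_2/x_1)^(1/3) = p_1/p_2.
Hence x_2/x_1 = (p_1/p_2)^(1/(1/3)), i.e. raised to the 3 power.
With the ratio pinned down, the budget gives x_1* = M/(p_1 + p_2·(x_2/x_1)) and x_2* = (x_2/x_1)·x_1*.
Numerically x_2/x_1 = 368.293446, so x_1* = 428/(35.84 + 5·368.293446) = 0.228 and x_2* = 368.293446·0.228 = 83.9658.

x_1* = 0.228, x_2* = 83.9658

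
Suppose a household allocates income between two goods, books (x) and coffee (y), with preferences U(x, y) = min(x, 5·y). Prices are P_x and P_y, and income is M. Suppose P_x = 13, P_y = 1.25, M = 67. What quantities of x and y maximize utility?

x* = 5.0566, y* = 1.0113

With perfect complements, no substitution: consume in ratio x:y = 5:1.
Budget: P_x·x + P_y·(1/5)·x = M, so (5·P_x + P_y)·x = 5·M.
Demand: x*(P_x,P_y,M) = 5·M/(5·P_x + P_y), y* = M/(5·P_x + P_y).
Here 5·13 + 1.25 = 66.25, giving x* = 5.0566 and y* = 1.0113.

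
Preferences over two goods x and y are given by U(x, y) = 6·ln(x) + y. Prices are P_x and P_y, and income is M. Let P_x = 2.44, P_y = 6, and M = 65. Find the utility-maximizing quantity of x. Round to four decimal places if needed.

x* = 14.7541

MU_x = 6/x, MU_y = 1. Tangency: 6/x = P_x/P_y.
So x*(P_x,P_y) = 6·P_y/P_x, independent of income; and y* = (M − 6·P_y)/P_y.
At the given prices: x* = 6·6/2.44 = 14.7541.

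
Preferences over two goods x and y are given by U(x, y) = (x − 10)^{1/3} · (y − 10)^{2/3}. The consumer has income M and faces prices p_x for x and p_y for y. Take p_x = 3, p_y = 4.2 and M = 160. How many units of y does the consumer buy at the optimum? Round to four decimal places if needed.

This is Cobb-Douglas in (x−10, y−10): tangency gives 1/3·p_y·(y−10) = 2/3·p_x·(x−10).
Substituting into the budget: x* = 10 + 1/3·(M − 10·p_x − 10·p_y)/p_x, and y* = 10 + 2/3·(…)/p_y.
Discretionary income = 160 − 10·3 − 10·4.2 = 88; y* = 10 + 2/3·88/4.2 = 23.9683.

y* = 23.9683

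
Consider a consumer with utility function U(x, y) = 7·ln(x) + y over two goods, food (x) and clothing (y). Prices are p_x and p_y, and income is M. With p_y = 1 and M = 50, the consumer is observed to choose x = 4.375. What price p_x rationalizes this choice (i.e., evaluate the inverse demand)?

Set MRS = p_x/p_y: (7/x)/1 = p_x/p_y.
So x*(p_x,p_y) = 7·p_y/p_x, independent of income; and y* = (M − 7·p_y)/p_y.
Set x* = 4.375 in the demand function and solve for p_x: p_x = 1.6.

p_x = 1.6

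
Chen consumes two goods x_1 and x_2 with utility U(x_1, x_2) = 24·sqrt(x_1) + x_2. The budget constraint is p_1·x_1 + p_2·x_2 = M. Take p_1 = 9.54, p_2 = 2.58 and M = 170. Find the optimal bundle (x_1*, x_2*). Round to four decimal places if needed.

MU_x_1 = 12/√x_1, MU_x_2 = 1. Tangency: 12/√x_1 = p_1/p_2.
Solve: √x_1 = 12·p_2/p_1, so x_1*(p_1,p_2) = (12·p_2/p_1)², and x_2* = (M − p_1·x_1*)/p_2.
Plugging in: x_1* = (12·2.58/9.54)² = 10.5319, x_2* = 26.9481.

x_1* = 10.5319, x_2* = 26.9481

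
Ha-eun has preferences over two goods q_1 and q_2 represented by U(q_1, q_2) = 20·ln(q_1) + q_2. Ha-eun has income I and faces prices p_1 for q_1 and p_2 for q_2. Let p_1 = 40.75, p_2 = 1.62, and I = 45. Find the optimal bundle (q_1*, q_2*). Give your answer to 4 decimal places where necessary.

Set MRS = p_1/p_2: (20/q_1)/1 = p_1/p_2.
So q_1*(p_1,p_2) = 20·p_2/p_1, independent of income; and q_2* = (I − 20·p_2)/p_2.
At the given prices: q_1* = 20·1.62/40.75 = 0.7951, and q_2* = 7.7778.

q_1* = 0.7951, q_2* = 7.7778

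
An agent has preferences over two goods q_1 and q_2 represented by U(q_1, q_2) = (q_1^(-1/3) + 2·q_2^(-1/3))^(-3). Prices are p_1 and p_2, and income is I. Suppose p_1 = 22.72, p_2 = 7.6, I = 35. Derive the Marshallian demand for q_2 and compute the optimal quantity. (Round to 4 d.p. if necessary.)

q_2* = 2.5845

MRS = MU_q_1/MU_q_2 = (1/2)·(q_2/q_1)^(4/3). Set equal to p_1/p_2.
Hence q_2/q_1 = (2·p_1/p_2)^(1/(4/3)), i.e. raised to the 0.75 power.
With the ratio pinned down, the budget gives q_1* = I/(p_1 + p_2·(q_2/q_1)) and q_2* = (q_2/q_1)·q_1*.
Numerically q_2/q_1 = 3.823566, so q_1* = 35/(22.72 + 7.6·3.823566) = 0.6759 and q_2* = 3.823566·0.6759 = 2.5845.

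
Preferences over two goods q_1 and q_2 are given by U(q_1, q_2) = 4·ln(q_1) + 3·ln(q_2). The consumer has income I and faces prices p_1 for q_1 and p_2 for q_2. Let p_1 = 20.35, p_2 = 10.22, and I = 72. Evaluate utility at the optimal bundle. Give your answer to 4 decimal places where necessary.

MU_q_1/MU_q_2 = (4·q_2)/(3·q_1); tangency sets this equal to p_1/p_2.
So 4·p_2·q_2 = 3·p_1·q_1; combined with the budget, a share 4/7 of income goes to q_1.
Demand: q_1*(p_1,p_2,I) = 4/7·I/p_1 and q_2* = 3/7·I/p_2.
At p_1=20.35, p_2=10.22, I=72: q_1* = 4/7·72/20.35 = 2.0218, q_2* = 3.0193.
Utility at the optimum: U(2.0218, 3.0193) = 6.1309.

V = 6.1309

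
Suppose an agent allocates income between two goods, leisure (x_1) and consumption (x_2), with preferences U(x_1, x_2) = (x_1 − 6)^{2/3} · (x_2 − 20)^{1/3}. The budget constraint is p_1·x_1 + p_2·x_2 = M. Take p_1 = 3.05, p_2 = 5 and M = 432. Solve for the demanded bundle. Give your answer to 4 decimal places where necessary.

x_1* = 74.5683, x_2* = 40.9133

MRS = 2·(x_2−20)/(x_1−6). Tangency with p_1/p_2 gives x_2−20 = (1/2)·(p_1/p_2)·(x_1−6).
After buying the subsistence bundle (6, 20), a share 2/3 of the remaining income goes to x_1: x_1* = 6 + 2/3·(M − 6p_1 − 20p_2)/p_1.
Discretionary income = 432 − 6·3.05 − 20·5 = 313.7; x_1* = 6 + 2/3·313.7/3.05 = 74.5683; x_2* = 20 + 1/3·313.7/5 = 40.9133.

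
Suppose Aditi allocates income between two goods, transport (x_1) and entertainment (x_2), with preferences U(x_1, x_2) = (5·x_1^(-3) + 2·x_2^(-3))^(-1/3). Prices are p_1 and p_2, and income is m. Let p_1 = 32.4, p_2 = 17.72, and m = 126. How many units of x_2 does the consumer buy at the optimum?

x_2* = 2.3884

From the CES first-order condition, (5/2)·(x_2/x_1)^(4) = p_1/p_2.
Solve for the ratio: x_2/x_1 = [(2/5)·p_1/p_2]^(0.25).
Substitute x_2 = (x_2/x_1)·x_1 into the budget: x_1* = m/(p_1 + p_2·(x_2/x_1)).
Numerically x_2/x_1 = 0.924773, so x_1* = 126/(32.4 + 17.72·0.924773) = 2.5827 and x_2* = 0.924773·2.5827 = 2.3884.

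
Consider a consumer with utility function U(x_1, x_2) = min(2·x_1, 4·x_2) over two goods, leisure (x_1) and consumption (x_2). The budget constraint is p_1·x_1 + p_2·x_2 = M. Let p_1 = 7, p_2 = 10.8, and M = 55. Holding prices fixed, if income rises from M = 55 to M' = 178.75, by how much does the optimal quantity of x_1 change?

Δx_1* = 9.9798

Leontief preferences: the optimum is at the kink where x_1/4 = x_2/2, i.e. x_2 = (1/2)·x_1.
Budget: p_1·x_1 + p_2·(1/2)·x_1 = M, so (4·p_1 + 2·p_2)·x_1 = 4·M.
Demand: x_1*(p_1,p_2,M) = 4·M/(4·p_1 + 2·p_2), x_2* = 2·M/(4·p_1 + 2·p_2).
Here 4·7 + 2·10.8 = 49.6, giving x_1* = 4.4355.
At M' = 178.75: x_1* = 14.4153. Change: 14.4153 − 4.4355 = 9.9798.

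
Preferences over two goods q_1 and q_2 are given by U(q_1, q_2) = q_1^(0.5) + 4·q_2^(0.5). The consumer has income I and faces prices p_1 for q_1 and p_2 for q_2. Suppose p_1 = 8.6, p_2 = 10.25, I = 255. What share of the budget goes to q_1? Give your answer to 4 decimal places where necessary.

From the CES first-order condition, (1/4)·(q_2/q_1)^(0.5) = p_1/p_2.
Hence q_2/q_1 = (4·p_1/p_2)^(1/(0.5)), i.e. raised to the 2 power.
With the ratio pinned down, the budget gives q_1* = I/(p_1 + p_2·(q_2/q_1)) and q_2* = (q_2/q_1)·q_1*.
Numerically q_2/q_1 = 11.263391, so q_1* = 255/(8.6 + 10.25·11.263391) = 2.0556 and q_2* = 11.263391·2.0556 = 23.1533.
Expenditure on q_1: 8.6·2.0556 = 17.6784; share = 0.0693.

share on q_1 = 0.0693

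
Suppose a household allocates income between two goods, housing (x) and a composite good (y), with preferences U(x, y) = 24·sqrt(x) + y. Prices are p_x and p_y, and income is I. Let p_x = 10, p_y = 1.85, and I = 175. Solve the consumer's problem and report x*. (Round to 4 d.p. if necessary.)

x* = 4.9284

Set MRS = p_x/p_y: 12·x^(−1/2) = p_x/p_y.
Thus x* = (12·p_y/p_x)² — independent of I — with the rest of income spent on y.
Plugging in: x* = (12·1.85/10)² = 4.9284.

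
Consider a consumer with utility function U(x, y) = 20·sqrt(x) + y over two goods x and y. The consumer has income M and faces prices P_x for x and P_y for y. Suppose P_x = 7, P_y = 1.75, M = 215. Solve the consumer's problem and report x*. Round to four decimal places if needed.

x* = 6.25

MU_x = 10/√x, MU_y = 1. Tangency: 10/√x = P_x/P_y.
Thus x* = (10·P_y/P_x)² — independent of M — with the rest of income spent on y.
Plugging in: x* = (10·1.75/7)² = 6.25.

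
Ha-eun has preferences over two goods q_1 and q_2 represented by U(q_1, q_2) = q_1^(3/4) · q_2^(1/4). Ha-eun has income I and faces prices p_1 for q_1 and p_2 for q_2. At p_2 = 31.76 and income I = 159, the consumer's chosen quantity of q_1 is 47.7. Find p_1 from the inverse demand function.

p_1 = 2.5

The MRS is 3·q_2/q_1. Set MRS = p_1/p_2.
Rearranging, p_2·q_2 = (1/3)·p_1·q_1. Substituting into the budget gives p_1·q_1·(1 + (1/3)) = I.
Demand: q_1*(p_1,p_2,I) = 0.75·I/p_1 and q_2* = 0.25·I/p_2.
Set q_1* = 47.7 in the demand function and solve for p_1: p_1 = 2.5.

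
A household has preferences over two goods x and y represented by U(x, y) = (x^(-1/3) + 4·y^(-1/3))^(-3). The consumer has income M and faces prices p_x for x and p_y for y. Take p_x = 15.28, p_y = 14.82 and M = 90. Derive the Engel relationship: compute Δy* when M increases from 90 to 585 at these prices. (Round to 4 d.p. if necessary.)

Δy* = 24.627

MRS = MU_x/MU_y = (1/4)·(y/x)^(4/3). Set equal to p_x/p_y.
Hence y/x = (4·p_x/p_y)^(1/(4/3)), i.e. raised to the 0.75 power.
With the ratio pinned down, the budget gives x* = M/(p_x + p_y·(y/x)) and y* = (y/x)·x*.
Numerically y/x = 2.894019, so x* = 90/(15.28 + 14.82·2.894019) = 1.5472 and y* = 2.894019·1.5472 = 4.4776.
At M' = 585: y* = 29.1047. Change: 29.1047 − 4.4776 = 24.627.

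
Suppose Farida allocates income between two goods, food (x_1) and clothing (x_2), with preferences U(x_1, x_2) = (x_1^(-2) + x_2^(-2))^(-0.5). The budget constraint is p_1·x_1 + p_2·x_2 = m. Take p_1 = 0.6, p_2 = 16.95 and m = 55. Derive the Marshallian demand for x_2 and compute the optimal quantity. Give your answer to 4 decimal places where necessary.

MRS = MU_x_1/MU_x_2 = (x_2/x_1)^(3). Set equal to p_1/p_2.
Solve for the ratio: x_2/x_1 = [p_1/p_2]^(1/3).
With the ratio pinned down, the budget gives x_1* = m/(p_1 + p_2·(x_2/x_1)) and x_2* = (x_2/x_1)·x_1*.
Numerically x_2/x_1 = 0.328343, so x_1* = 55/(0.6 + 16.95·0.328343) = 8.9207 and x_2* = 0.328343·8.9207 = 2.9291.

x_2* = 2.9291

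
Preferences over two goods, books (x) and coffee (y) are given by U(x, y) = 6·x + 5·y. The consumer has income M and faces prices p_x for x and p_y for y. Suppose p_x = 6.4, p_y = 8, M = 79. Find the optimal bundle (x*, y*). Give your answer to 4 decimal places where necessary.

x gives more utility per dollar, so spend all income on x: x* = M/p_x, y* = 0.
Numerically: x* = 12.3438, y* = 0.

x* = 12.3438, y* = 0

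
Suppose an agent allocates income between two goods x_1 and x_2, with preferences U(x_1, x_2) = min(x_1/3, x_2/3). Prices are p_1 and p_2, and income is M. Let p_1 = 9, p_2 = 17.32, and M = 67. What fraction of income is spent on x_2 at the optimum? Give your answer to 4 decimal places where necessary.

Demand: x_1*(p_1,p_2,M) = 3·M/(3·p_1 + 3·p_2), x_2* = 3·M/(3·p_1 + 3·p_2).
Here 3·9 + 3·17.32 = 78.96, giving x_1* = 2.5456 and x_2* = 2.5456.
Expenditure on x_2: 17.32·2.5456 = 44.0897; share = 0.6581.

share on x_2 = 0.6581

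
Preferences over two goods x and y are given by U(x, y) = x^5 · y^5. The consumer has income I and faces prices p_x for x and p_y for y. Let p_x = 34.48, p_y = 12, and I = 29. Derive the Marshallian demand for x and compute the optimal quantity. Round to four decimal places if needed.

The MRS is y/x. Set MRS = p_x/p_y.
So 5·p_y·y = 5·p_x·x; combined with the budget, a share 0.5 of income goes to x.
Demand: x*(p_x,p_y,I) = 0.5·I/p_x and y* = 0.5·I/p_y.
At p_x=34.48, p_y=12, I=29: x* = 0.5·29/34.48 = 0.4205.

x* = 0.4205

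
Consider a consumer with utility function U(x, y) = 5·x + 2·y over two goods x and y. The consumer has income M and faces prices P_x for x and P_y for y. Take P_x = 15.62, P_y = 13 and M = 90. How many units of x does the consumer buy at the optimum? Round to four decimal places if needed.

Perfect substitutes: compare marginal utility per dollar. 5/P_x vs 2/P_y → 0.3201 vs 0.1538.
x gives more utility per dollar, so spend all income on x: x* = M/P_x, y* = 0.
Numerically: x* = 5.7618, y* = 0.

x* = 5.7618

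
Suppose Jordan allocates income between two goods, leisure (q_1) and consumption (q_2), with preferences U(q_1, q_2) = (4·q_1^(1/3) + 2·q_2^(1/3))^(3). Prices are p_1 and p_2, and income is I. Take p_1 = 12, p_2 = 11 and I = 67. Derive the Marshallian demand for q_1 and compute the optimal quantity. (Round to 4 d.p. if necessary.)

q_1* = 4.0776

From the CES first-order condition, 2·(q_2/q_1)^(2/3) = p_1/p_2.
Solve for the ratio: q_2/q_1 = [(1/2)·p_1/p_2]^(1.5).
With the ratio pinned down, the budget gives q_1* = I/(p_1 + p_2·(q_2/q_1)) and q_2* = (q_2/q_1)·q_1*.
Numerically q_2/q_1 = 0.402845, so q_1* = 67/(12 + 11·0.402845) = 4.0776.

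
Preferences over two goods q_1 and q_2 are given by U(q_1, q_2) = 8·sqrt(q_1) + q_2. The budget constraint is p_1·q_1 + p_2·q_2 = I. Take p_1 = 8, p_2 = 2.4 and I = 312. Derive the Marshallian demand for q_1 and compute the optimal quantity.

Set MRS = p_1/p_2: 4·q_1^(−1/2) = p_1/p_2.
Thus q_1* = (4·p_2/p_1)² — independent of I — with the rest of income spent on q_2.
Plugging in: q_1* = (4·2.4/8)² = 1.44.

q_1* = 1.44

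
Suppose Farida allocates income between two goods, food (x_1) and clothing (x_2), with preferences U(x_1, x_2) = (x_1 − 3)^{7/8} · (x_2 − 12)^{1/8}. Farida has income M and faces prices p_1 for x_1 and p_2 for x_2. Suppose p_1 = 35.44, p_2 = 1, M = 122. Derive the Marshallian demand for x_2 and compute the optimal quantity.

x_2* = 12.46

Let x_1' = x_1−3, x_2' = x_2−12. MRS = 7·x_2'/x_1' = p_1/p_2.
After buying the subsistence bundle (3, 12), a share 0.875 of the remaining income goes to x_1: x_1* = 3 + 0.875·(M − 3p_1 − 12p_2)/p_1.
Discretionary income = 122 − 3·35.44 − 12·1 = 3.68; x_2* = 12 + 0.125·3.68/1 = 12.46.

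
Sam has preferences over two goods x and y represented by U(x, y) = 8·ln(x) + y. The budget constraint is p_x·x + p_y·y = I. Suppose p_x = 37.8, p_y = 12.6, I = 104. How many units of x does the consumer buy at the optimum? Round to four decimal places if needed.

x* = 2.6667

MU_x = 8/x, MU_y = 1. Tangency: 8/x = p_x/p_y.
So x*(p_x,p_y) = 8·p_y/p_x, independent of income; and y* = (I − 8·p_y)/p_y.
At the given prices: x* = 8·12.6/37.8 = 2.6667.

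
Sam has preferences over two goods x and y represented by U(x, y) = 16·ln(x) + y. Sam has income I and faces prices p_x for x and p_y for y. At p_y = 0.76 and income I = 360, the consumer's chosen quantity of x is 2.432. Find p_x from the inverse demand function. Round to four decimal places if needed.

p_x = 5

Set MRS = p_x/p_y: (16/x)/1 = p_x/p_y.
So x*(p_x,p_y) = 16·p_y/p_x, independent of income; and y* = (I − 16·p_y)/p_y.
Set x* = 2.432 in the demand function and solve for p_x: p_x = 5.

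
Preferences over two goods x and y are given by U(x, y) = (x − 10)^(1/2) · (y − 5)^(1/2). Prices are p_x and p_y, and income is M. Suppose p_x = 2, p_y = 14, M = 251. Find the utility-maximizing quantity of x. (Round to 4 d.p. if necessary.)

This is Cobb-Douglas in (x−10, y−5): tangency gives 0.5·p_y·(y−5) = 0.5·p_x·(x−10).
After buying the subsistence bundle (10, 5), a share 0.5 of the remaining income goes to x: x* = 10 + 0.5·(M − 10p_x − 5p_y)/p_x.
Discretionary income = 251 − 10·2 − 5·14 = 161; x* = 10 + 0.5·161/2 = 50.25.

x* = 50.25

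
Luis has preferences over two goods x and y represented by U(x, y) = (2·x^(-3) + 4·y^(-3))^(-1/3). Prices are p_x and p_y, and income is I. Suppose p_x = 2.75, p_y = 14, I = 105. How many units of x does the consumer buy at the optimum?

From the CES first-order condition, (1/2)·(y/x)^(4) = p_x/p_y.
Hence y/x = (2·p_x/p_y)^(1/(4)), i.e. raised to the 0.25 power.
Substitute y = (y/x)·x into the budget: x* = I/(p_x + p_y·(y/x)).
Numerically y/x = 0.791696, so x* = 105/(2.75 + 14·0.791696) = 7.5901.

x* = 7.5901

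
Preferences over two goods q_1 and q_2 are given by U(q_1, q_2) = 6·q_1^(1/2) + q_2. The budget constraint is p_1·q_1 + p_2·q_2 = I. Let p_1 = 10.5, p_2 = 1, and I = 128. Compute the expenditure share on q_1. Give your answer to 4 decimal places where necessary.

share on q_1 = 0.0067

Utility is quasi-linear in q_2; the FOC for q_1 is 3/√q_1 = p_1/p_2.
Thus q_1* = (3·p_2/p_1)² — independent of I — with the rest of income spent on q_2.
Plugging in: q_1* = (3·1/10.5)² = 0.0816, q_2* = 127.1429.
Expenditure on q_1: 10.5·0.0816 = 0.8571; share = 0.0067.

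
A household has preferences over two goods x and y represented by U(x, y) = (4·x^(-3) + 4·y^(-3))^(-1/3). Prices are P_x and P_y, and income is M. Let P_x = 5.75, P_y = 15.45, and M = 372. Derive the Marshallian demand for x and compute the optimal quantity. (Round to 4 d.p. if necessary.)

x* = 20.8785

MRS = MU_x/MU_y = (y/x)^(4). Set equal to P_x/P_y.
Hence y/x = (P_x/P_y)^(1/(4)), i.e. raised to the 0.25 power.
With the ratio pinned down, the budget gives x* = M/(P_x + P_y·(y/x)) and y* = (y/x)·x*.
Numerically y/x = 0.781061, so x* = 372/(5.75 + 15.45·0.781061) = 20.8785.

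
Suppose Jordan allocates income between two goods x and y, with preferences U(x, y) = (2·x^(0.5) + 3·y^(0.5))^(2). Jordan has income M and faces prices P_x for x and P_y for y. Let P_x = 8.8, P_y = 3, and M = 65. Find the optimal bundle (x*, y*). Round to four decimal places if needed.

MU_x ∝ 2·x^(-0.5), MU_y ∝ 3·y^(-0.5), so MRS = (2/3)·(y/x)^(0.5) = P_x/P_y.
Hence y/x = ((3/2)·P_x/P_y)^(1/(0.5)), i.e. raised to the 2 power.
Substitute y = (y/x)·x into the budget: x* = M/(P_x + P_y·(y/x)).
Numerically y/x = 19.36, so x* = 65/(8.8 + 3·19.36) = 0.9719 and y* = 19.36·0.9719 = 18.8158.

x* = 0.9719, y* = 18.8158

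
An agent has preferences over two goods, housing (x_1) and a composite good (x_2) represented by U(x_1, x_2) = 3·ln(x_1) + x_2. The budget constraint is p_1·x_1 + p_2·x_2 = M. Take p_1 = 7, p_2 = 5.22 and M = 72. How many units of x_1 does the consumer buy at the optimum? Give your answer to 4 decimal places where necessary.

MU_x_1 = 3/x_1, MU_x_2 = 1. Tangency: 3/x_1 = p_1/p_2.
So x_1*(p_1,p_2) = 3·p_2/p_1, independent of income; and x_2* = (M − 3·p_2)/p_2.
At the given prices: x_1* = 3·5.22/7 = 2.2371.

x_1* = 2.2371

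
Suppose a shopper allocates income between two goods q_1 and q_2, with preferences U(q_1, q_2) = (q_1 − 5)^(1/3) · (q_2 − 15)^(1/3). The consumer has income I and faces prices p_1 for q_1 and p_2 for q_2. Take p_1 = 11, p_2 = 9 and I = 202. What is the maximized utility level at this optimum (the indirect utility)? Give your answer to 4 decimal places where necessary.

This is Cobb-Douglas in (q_1−5, q_2−15): tangency gives 1/3·p_2·(q_2−15) = 1/3·p_1·(q_1−5).
Substituting into the budget: q_1* = 5 + 0.5·(I − 5·p_1 − 15·p_2)/p_1, and q_2* = 15 + 0.5·(…)/p_2.
Discretionary income = 202 − 5·11 − 15·9 = 12; q_1* = 5 + 0.5·12/11 = 5.5455; q_2* = 15 + 0.5·12/9 = 15.6667.
Utility at the optimum: U(5.5455, 15.6667) = 0.7138.

V = 0.7138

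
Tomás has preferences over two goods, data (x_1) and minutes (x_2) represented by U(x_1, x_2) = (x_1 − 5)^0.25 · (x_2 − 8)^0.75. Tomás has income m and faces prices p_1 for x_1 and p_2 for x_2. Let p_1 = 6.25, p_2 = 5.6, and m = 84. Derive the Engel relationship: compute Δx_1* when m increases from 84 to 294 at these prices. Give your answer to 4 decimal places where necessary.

Let x_1' = x_1−5, x_2' = x_2−8. MRS = (1/3)·x_2'/x_1' = p_1/p_2.
After buying the subsistence bundle (5, 8), a share 0.25 of the remaining income goes to x_1: x_1* = 5 + 0.25·(m − 5p_1 − 8p_2)/p_1.
Discretionary income = 84 − 5·6.25 − 8·5.6 = 7.95; x_1* = 5 + 0.25·7.95/6.25 = 5.318.
At m' = 294: x_1* = 13.718. Change: 13.718 − 5.318 = 8.4.

Δx_1* = 8.4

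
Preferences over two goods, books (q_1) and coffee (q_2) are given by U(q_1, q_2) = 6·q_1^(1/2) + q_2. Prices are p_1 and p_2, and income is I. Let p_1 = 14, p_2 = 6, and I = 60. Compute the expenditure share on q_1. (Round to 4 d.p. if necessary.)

MU_q_1 = 3/√q_1, MU_q_2 = 1. Tangency: 3/√q_1 = p_1/p_2.
Solve: √q_1 = 3·p_2/p_1, so q_1*(p_1,p_2) = (3·p_2/p_1)², and q_2* = (I − p_1·q_1*)/p_2.
Plugging in: q_1* = (3·6/14)² = 1.6531, q_2* = 6.1429.
Expenditure on q_1: 14·1.6531 = 23.1429; share = 0.3857.

share on q_1 = 0.3857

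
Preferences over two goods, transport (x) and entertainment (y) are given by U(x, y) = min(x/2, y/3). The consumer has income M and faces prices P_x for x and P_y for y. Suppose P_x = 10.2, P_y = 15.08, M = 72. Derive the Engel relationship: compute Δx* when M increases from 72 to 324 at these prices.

Leontief preferences: the optimum is at the kink where x/2 = y/3, i.e. y = (3/2)·x.
Budget: P_x·x + P_y·(3/2)·x = M, so (2·P_x + 3·P_y)·x = 2·M.
Demand: x*(P_x,P_y,M) = 2·M/(2·P_x + 3·P_y), y* = 3·M/(2·P_x + 3·P_y).
Here 2·10.2 + 3·15.08 = 65.64, giving x* = 2.1938.
At M' = 324: x* = 9.872. Change: 9.872 − 2.1938 = 7.6782.

Δx* = 7.6782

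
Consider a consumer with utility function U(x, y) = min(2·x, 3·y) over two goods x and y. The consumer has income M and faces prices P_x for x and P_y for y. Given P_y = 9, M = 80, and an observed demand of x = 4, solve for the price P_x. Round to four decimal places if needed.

With perfect complements, no substitution: consume in ratio x:y = 3:2.
Budget: P_x·x + P_y·(2/3)·x = M, so (3·P_x + 2·P_y)·x = 3·M.
Demand: x*(P_x,P_y,M) = 3·M/(3·P_x + 2·P_y), y* = 2·M/(3·P_x + 2·P_y).
Set x* = 4 in the demand function and solve for P_x: P_x = 14.

P_x = 14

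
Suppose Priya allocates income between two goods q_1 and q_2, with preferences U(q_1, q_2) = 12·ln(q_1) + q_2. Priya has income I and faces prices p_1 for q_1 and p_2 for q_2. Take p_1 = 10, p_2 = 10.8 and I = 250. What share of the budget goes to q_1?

MU_q_1 = 12/q_1, MU_q_2 = 1. Tangency: 12/q_1 = p_1/p_2.
So q_1*(p_1,p_2) = 12·p_2/p_1, independent of income; and q_2* = (I − 12·p_2)/p_2.
At the given prices: q_1* = 12·10.8/10 = 12.96, and q_2* = 11.1481.
Expenditure on q_1: 10·12.96 = 129.6; share = 0.5184.

share on q_1 = 0.5184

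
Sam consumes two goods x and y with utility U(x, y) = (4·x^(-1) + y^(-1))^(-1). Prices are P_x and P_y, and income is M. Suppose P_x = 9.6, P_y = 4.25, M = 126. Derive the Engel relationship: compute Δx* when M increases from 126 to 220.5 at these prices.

Δx* = 7.3864

From the CES first-order condition, 4·(y/x)^(2) = P_x/P_y.
Solve for the ratio: y/x = [(1/4)·P_x/P_y]^(0.5).
With the ratio pinned down, the budget gives x* = M/(P_x + P_y·(y/x)) and y* = (y/x)·x*.
Numerically y/x = 0.751469, so x* = 126/(9.6 + 4.25·0.751469) = 9.8486.
At M' = 220.5: x* = 17.235. Change: 17.235 − 9.8486 = 7.3864.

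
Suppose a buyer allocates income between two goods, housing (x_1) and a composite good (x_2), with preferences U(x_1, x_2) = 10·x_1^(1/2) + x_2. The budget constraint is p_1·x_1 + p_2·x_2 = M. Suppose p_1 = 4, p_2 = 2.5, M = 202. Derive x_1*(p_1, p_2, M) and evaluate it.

Set MRS = p_1/p_2: 5·x_1^(−1/2) = p_1/p_2.
Thus x_1* = (5·p_2/p_1)² — independent of M — with the rest of income spent on x_2.
Plugging in: x_1* = (5·2.5/4)² = 9.7656.

x_1* = 9.7656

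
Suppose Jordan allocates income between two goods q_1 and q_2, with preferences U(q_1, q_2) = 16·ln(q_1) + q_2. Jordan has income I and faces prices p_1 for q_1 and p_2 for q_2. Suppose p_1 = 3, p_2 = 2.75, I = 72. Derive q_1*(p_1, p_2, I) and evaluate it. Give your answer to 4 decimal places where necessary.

q_1* = 14.6667

MU_q_1 = 16/q_1, MU_q_2 = 1. Tangency: 16/q_1 = p_1/p_2.
So q_1*(p_1,p_2) = 16·p_2/p_1, independent of income; and q_2* = (I − 16·p_2)/p_2.
At the given prices: q_1* = 16·2.75/3 = 14.6667.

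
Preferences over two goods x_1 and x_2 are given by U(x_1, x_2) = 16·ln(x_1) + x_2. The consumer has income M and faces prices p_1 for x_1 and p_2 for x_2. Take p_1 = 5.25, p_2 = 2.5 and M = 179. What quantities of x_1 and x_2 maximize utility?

So x_1*(p_1,p_2) = 16·p_2/p_1, independent of income; and x_2* = (M − 16·p_2)/p_2.
At the given prices: x_1* = 16·2.5/5.25 = 7.619, and x_2* = 55.6.

x_1* = 7.619, x_2* = 55.6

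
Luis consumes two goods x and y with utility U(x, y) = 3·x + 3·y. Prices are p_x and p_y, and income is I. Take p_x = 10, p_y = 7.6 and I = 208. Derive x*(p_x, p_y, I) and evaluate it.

Perfect substitutes: compare marginal utility per dollar. 3/p_x vs 3/p_y → 0.3 vs 0.3947.
y gives more utility per dollar, so spend all income on y: y* = I/p_y, x* = 0.
Numerically: x* = 0, y* = 27.3684.

x* = 0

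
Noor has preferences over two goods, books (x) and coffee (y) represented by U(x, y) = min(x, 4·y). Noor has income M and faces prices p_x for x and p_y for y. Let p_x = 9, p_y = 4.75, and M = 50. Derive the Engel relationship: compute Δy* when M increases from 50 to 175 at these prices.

Δy* = 3.0675

Demand: x*(p_x,p_y,M) = 4·M/(4·p_x + p_y), y* = M/(4·p_x + p_y).
Here 4·9 + 4.75 = 40.75, giving y* = 1.227.
At M' = 175: y* = 4.2945. Change: 4.2945 − 1.227 = 3.0675.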